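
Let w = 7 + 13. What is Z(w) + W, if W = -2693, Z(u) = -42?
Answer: -2735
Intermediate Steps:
w = 20
Z(w) + W = -42 - 2693 = -2735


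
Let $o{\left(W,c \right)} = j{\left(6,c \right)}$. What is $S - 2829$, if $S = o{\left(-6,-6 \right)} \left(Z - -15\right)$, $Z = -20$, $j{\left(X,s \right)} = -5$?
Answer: $-2804$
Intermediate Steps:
$o{\left(W,c \right)} = -5$
$S = 25$ ($S = - 5 \left(-20 - -15\right) = - 5 \left(-20 + 15\right) = \left(-5\right) \left(-5\right) = 25$)
$S - 2829 = 25 - 2829 = -2804$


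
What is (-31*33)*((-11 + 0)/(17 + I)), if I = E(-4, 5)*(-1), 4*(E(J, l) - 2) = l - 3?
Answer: 22506/29 ≈ 776.07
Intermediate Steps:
E(J, l) = 5/4 + l/4 (E(J, l) = 2 + (l - 3)/4 = 2 + (-3 + l)/4 = 2 + (-¾ + l/4) = 5/4 + l/4)
I = -5/2 (I = (5/4 + (¼)*5)*(-1) = (5/4 + 5/4)*(-1) = (5/2)*(-1) = -5/2 ≈ -2.5000)
(-31*33)*((-11 + 0)/(17 + I)) = (-31*33)*((-11 + 0)/(17 - 5/2)) = -(-11253)/29/2 = -(-11253)*2/29 = -1023*(-22/29) = 22506/29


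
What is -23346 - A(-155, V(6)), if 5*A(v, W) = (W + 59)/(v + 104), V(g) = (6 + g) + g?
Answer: -5953153/255 ≈ -23346.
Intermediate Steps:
V(g) = 6 + 2*g
A(v, W) = (59 + W)/(5*(104 + v)) (A(v, W) = ((W + 59)/(v + 104))/5 = ((59 + W)/(104 + v))/5 = (59 + W)/(5*(104 + v)))
-23346 - A(-155, V(6)) = -23346 - (59 + (6 + 2*6))/(5*(104 - 155)) = -23346 - (59 + (6 + 12))/(5*(-51)) = -23346 - (-1)*(59 + 18)/(5*51) = -23346 - (-1)*77/(5*51) = -23346 - 1*(-77/255) = -23346 + 77/255 = -5953153/255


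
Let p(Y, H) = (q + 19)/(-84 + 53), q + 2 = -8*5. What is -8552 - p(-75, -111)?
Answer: -265135/31 ≈ -8552.7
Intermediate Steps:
q = -42 (q = -2 - 8*5 = -2 - 40 = -42)
p(Y, H) = 23/31 (p(Y, H) = (-42 + 19)/(-84 + 53) = -23/(-31) = -23*(-1/31) = 23/31)
-8552 - p(-75, -111) = -8552 - 1*23/31 = -8552 - 23/31 = -265135/31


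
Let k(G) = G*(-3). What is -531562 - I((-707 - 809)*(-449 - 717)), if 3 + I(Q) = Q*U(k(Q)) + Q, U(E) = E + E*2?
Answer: 28121467309809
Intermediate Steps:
k(G) = -3*G
U(E) = 3*E (U(E) = E + 2*E = 3*E)
I(Q) = -3 + Q - 9*Q**2 (I(Q) = -3 + (Q*(3*(-3*Q)) + Q) = -3 + (Q*(-9*Q) + Q) = -3 + (-9*Q**2 + Q) = -3 + (Q - 9*Q**2) = -3 + Q - 9*Q**2)
-531562 - I((-707 - 809)*(-449 - 717)) = -531562 - (-3 + (-707 - 809)*(-449 - 717) - 9*(-707 - 809)**2*(-449 - 717)**2) = -531562 - (-3 - 1516*(-1166) - 9*(-1516*(-1166))**2) = -531562 - (-3 + 1767656 - 9*1767656**2) = -531562 - (-3 + 1767656 - 9*3124607734336) = -531562 - (-3 + 1767656 - 28121469609024) = -531562 - 1*(-28121467841371) = -531562 + 28121467841371 = 28121467309809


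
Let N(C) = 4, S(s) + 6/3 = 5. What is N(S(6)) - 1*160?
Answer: -156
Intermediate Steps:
S(s) = 3 (S(s) = -2 + 5 = 3)
N(S(6)) - 1*160 = 4 - 1*160 = 4 - 160 = -156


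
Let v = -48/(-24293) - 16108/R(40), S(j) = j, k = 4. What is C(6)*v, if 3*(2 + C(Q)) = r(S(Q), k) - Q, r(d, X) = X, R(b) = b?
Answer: 391309724/364395 ≈ 1073.9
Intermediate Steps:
C(Q) = -2/3 - Q/3 (C(Q) = -2 + (4 - Q)/3 = -2 + (4/3 - Q/3) = -2/3 - Q/3)
v = -97827431/242930 (v = -48/(-24293) - 16108/40 = -48*(-1/24293) - 16108*1/40 = 48/24293 - 4027/10 = -97827431/242930 ≈ -402.70)
C(6)*v = (-2/3 - 1/3*6)*(-97827431/242930) = (-2/3 - 2)*(-97827431/242930) = -8/3*(-97827431/242930) = 391309724/364395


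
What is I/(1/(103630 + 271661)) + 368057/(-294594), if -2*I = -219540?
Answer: 12136004003895523/294594 ≈ 4.1196e+10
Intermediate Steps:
I = 109770 (I = -½*(-219540) = 109770)
I/(1/(103630 + 271661)) + 368057/(-294594) = 109770/(1/(103630 + 271661)) + 368057/(-294594) = 109770/(1/375291) + 368057*(-1/294594) = 109770/(1/375291) - 368057/294594 = 109770*375291 - 368057/294594 = 41195693070 - 368057/294594 = 12136004003895523/294594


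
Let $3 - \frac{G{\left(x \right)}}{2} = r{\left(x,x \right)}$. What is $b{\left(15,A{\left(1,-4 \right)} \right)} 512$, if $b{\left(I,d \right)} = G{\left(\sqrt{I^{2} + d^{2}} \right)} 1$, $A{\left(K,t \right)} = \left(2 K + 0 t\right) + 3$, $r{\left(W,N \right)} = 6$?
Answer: $-3072$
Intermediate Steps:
$G{\left(x \right)} = -6$ ($G{\left(x \right)} = 6 - 12 = -6$)
$A{\left(K,t \right)} = 3 + 2 K$ ($A{\left(K,t \right)} = \left(2 K + 0\right) + 3 = 2 K + 3 = 3 + 2 K$)
$b{\left(I,d \right)} = -6$ ($b{\left(I,d \right)} = \left(-6\right) 1 = -6$)
$b{\left(15,A{\left(1,-4 \right)} \right)} 512 = \left(-6\right) 512 = -3072$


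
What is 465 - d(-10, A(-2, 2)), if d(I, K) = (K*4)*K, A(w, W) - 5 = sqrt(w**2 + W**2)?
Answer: 333 - 80*sqrt(2) ≈ 219.86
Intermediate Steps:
A(w, W) = 5 + sqrt(W**2 + w**2) (A(w, W) = 5 + sqrt(w**2 + W**2) = 5 + sqrt(W**2 + w**2))
d(I, K) = 4*K**2 (d(I, K) = (4*K)*K = 4*K**2)
465 - d(-10, A(-2, 2)) = 465 - 4*(5 + sqrt(2**2 + (-2)**2))**2 = 465 - 4*(5 + sqrt(4 + 4))**2 = 465 - 4*(5 + sqrt(8))**2 = 465 - 4*(5 + 2*sqrt(2))**2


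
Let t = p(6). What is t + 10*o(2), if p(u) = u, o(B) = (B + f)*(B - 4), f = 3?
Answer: -94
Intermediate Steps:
o(B) = (-4 + B)*(3 + B) (o(B) = (B + 3)*(B - 4) = (3 + B)*(-4 + B) = (-4 + B)*(3 + B))
t = 6
t + 10*o(2) = 6 + 10*(-12 + 2² - 1*2) = 6 + 10*(-12 + 4 - 2) = 6 + 10*(-10) = 6 - 100 = -94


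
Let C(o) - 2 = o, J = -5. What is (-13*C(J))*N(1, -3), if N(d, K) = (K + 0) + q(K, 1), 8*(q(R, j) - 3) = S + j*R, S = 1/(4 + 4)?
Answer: -897/64 ≈ -14.016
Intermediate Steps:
S = ⅛ (S = 1/8 = ⅛ ≈ 0.12500)
C(o) = 2 + o
q(R, j) = 193/64 + R*j/8 (q(R, j) = 3 + (⅛ + j*R)/8 = 3 + (⅛ + R*j)/8 = 3 + (1/64 + R*j/8) = 193/64 + R*j/8)
N(d, K) = 193/64 + 9*K/8 (N(d, K) = (K + 0) + (193/64 + (⅛)*K*1) = K + (193/64 + K/8) = 193/64 + 9*K/8)
(-13*C(J))*N(1, -3) = (-13*(2 - 5))*(193/64 + (9/8)*(-3)) = (-13*(-3))*(193/64 - 27/8) = 39*(-23/64) = -897/64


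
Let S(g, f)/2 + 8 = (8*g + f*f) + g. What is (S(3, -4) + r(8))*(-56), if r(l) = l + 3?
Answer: -4536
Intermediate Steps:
S(g, f) = -16 + 2*f² + 18*g (S(g, f) = -16 + 2*((8*g + f*f) + g) = -16 + 2*((8*g + f²) + g) = -16 + 2*((f² + 8*g) + g) = -16 + 2*(f² + 9*g) = -16 + (2*f² + 18*g) = -16 + 2*f² + 18*g)
r(l) = 3 + l
(S(3, -4) + r(8))*(-56) = ((-16 + 2*(-4)² + 18*3) + (3 + 8))*(-56) = ((-16 + 2*16 + 54) + 11)*(-56) = ((-16 + 32 + 54) + 11)*(-56) = (70 + 11)*(-56) = 81*(-56) = -4536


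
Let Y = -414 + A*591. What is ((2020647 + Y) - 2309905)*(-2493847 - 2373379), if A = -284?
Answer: 2226833770616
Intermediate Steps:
Y = -168258 (Y = -414 - 284*591 = -414 - 167844 = -168258)
((2020647 + Y) - 2309905)*(-2493847 - 2373379) = ((2020647 - 168258) - 2309905)*(-2493847 - 2373379) = (1852389 - 2309905)*(-4867226) = -457516*(-4867226) = 2226833770616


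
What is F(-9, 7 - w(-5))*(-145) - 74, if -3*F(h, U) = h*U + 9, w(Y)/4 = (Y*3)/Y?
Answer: 2536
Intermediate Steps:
w(Y) = 12 (w(Y) = 4*((Y*3)/Y) = 4*((3*Y)/Y) = 4*3 = 12)
F(h, U) = -3 - U*h/3 (F(h, U) = -(h*U + 9)/3 = -(U*h + 9)/3 = -(9 + U*h)/3 = -3 - U*h/3)
F(-9, 7 - w(-5))*(-145) - 74 = (-3 - 1/3*(7 - 1*12)*(-9))*(-145) - 74 = (-3 - 1/3*(7 - 12)*(-9))*(-145) - 74 = (-3 - 1/3*(-5)*(-9))*(-145) - 74 = (-3 - 15)*(-145) - 74 = -18*(-145) - 74 = 2610 - 74 = 2536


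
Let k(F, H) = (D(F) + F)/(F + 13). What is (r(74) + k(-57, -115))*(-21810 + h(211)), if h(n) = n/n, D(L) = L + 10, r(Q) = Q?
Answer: -18319560/11 ≈ -1.6654e+6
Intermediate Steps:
D(L) = 10 + L
h(n) = 1
k(F, H) = (10 + 2*F)/(13 + F) (k(F, H) = ((10 + F) + F)/(F + 13) = (10 + 2*F)/(13 + F))
(r(74) + k(-57, -115))*(-21810 + h(211)) = (74 + 2*(5 - 57)/(13 - 57))*(-21810 + 1) = (74 + 2*(-52)/(-44))*(-21809) = (74 + 2*(-1/44)*(-52))*(-21809) = (74 + 26/11)*(-21809) = (840/11)*(-21809) = -18319560/11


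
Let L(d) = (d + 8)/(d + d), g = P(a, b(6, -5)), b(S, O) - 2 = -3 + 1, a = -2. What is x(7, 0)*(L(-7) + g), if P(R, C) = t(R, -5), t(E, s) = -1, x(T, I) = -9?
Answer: 135/14 ≈ 9.6429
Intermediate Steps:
b(S, O) = 0 (b(S, O) = 2 + (-3 + 1) = 2 - 2 = 0)
P(R, C) = -1
g = -1
L(d) = (8 + d)/(2*d) (L(d) = (8 + d)/((2*d)) = (8 + d)*(1/(2*d)) = (8 + d)/(2*d))
x(7, 0)*(L(-7) + g) = -9*((½)*(8 - 7)/(-7) - 1) = -9*((½)*(-⅐)*1 - 1) = -9*(-1/14 - 1) = -9*(-15/14) = 135/14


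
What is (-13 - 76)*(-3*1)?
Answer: 267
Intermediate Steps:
(-13 - 76)*(-3*1) = -89*(-3) = 267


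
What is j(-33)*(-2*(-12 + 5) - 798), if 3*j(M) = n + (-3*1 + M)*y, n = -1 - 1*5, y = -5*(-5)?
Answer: 236768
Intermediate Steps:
y = 25
n = -6 (n = -1 - 5 = -6)
j(M) = -27 + 25*M/3 (j(M) = (-6 + (-3*1 + M)*25)/3 = (-6 + (-3 + M)*25)/3 = (-6 + (-75 + 25*M))/3 = (-81 + 25*M)/3 = -27 + 25*M/3)
j(-33)*(-2*(-12 + 5) - 798) = (-27 + (25/3)*(-33))*(-2*(-12 + 5) - 798) = (-27 - 275)*(-2*(-7) - 798) = -302*(14 - 798) = -302*(-784) = 236768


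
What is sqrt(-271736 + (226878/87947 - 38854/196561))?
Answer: 2*I*sqrt(20301126855731605165119441)/17286950267 ≈ 521.28*I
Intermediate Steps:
sqrt(-271736 + (226878/87947 - 38854/196561)) = sqrt(-271736 + 41178273820/17286950267) = sqrt(-4697445539479692/17286950267) = 2*I*sqrt(20301126855731605165119441)/17286950267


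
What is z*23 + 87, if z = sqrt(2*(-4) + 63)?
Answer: 87 + 23*sqrt(55) ≈ 257.57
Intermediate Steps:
z = sqrt(55) (z = sqrt(-8 + 63) = sqrt(55) ≈ 7.4162)
z*23 + 87 = sqrt(55)*23 + 87 = 23*sqrt(55) + 87 = 87 + 23*sqrt(55)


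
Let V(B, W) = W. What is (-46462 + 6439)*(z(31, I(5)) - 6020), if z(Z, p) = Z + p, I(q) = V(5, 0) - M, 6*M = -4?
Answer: 239671065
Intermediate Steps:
M = -2/3 (M = (1/6)*(-4) = -2/3 ≈ -0.66667)
I(q) = 2/3 (I(q) = 0 - 1*(-2/3) = 0 + 2/3 = 2/3)
(-46462 + 6439)*(z(31, I(5)) - 6020) = (-46462 + 6439)*((31 + 2/3) - 6020) = -40023*(95/3 - 6020) = -40023*(-17965/3) = 239671065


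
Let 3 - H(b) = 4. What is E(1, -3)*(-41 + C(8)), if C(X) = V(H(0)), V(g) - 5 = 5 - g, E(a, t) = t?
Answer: 90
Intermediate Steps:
H(b) = -1 (H(b) = 3 - 1*4 = 3 - 4 = -1)
V(g) = 10 - g (V(g) = 5 + (5 - g) = 10 - g)
C(X) = 11 (C(X) = 10 - 1*(-1) = 10 + 1 = 11)
E(1, -3)*(-41 + C(8)) = -3*(-41 + 11) = -3*(-30) = 90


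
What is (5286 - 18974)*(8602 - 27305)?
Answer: 256006664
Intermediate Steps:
(5286 - 18974)*(8602 - 27305) = -13688*(-18703) = 256006664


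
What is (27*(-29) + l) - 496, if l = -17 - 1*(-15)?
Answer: -1281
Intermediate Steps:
l = -2 (l = -17 + 15 = -2)
(27*(-29) + l) - 496 = (27*(-29) - 2) - 496 = (-783 - 2) - 496 = -785 - 496 = -1281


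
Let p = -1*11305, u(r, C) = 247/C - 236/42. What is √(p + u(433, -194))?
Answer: I*√187748860026/4074 ≈ 106.36*I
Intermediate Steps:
u(r, C) = -118/21 + 247/C (u(r, C) = 247/C - 236*1/42 = 247/C - 118/21 = -118/21 + 247/C)
p = -11305
√(p + u(433, -194)) = √(-11305 + (-118/21 + 247/(-194))) = √(-11305 + (-118/21 + 247*(-1/194))) = √(-11305 + (-118/21 - 247/194)) = √(-11305 - 28079/4074) = √(-46084649/4074) = I*√187748860026/4074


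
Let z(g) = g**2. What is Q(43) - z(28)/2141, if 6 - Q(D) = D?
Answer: -80001/2141 ≈ -37.366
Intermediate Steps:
Q(D) = 6 - D
Q(43) - z(28)/2141 = (6 - 1*43) - 28**2/2141 = (6 - 43) - 784/2141 = -37 - 1*784/2141 = -37 - 784/2141 = -80001/2141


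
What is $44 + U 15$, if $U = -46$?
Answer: $-646$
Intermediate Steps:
$44 + U 15 = 44 - 690 = -646$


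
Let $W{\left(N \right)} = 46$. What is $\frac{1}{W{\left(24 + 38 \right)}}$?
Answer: $\frac{1}{46} \approx 0.021739$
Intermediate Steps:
$\frac{1}{W{\left(24 + 38 \right)}} = \frac{1}{46}$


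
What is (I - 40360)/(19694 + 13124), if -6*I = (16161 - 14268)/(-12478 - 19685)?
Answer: -2596196729/2111050668 ≈ -1.2298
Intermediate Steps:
I = 631/64326 (I = -(16161 - 14268)/(6*(-12478 - 19685)) = -631/(2*(-32163)) = -631*(-1)/(2*32163) = -1/6*(-631/10721) = 631/64326 ≈ 0.0098094)
(I - 40360)/(19694 + 13124) = (631/64326 - 40360)/(19694 + 13124) = -2596196729/64326/32818 = -2596196729/64326*1/32818 = -2596196729/2111050668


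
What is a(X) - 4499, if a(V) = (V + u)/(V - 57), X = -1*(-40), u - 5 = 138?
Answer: -76666/17 ≈ -4509.8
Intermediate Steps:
u = 143 (u = 5 + 138 = 143)
X = 40
a(V) = (143 + V)/(-57 + V) (a(V) = (V + 143)/(V - 57) = (143 + V)/(-57 + V))
a(X) - 4499 = (143 + 40)/(-57 + 40) - 4499 = 183/(-17) - 4499 = -1/17*183 - 4499 = -183/17 - 4499 = -76666/17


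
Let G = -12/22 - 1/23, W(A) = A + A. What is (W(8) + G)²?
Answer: 15202201/64009 ≈ 237.50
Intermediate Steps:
W(A) = 2*A
G = -149/253 (G = -12*1/22 - 1*1/23 = -6/11 - 1/23 = -149/253 ≈ -0.58893)
(W(8) + G)² = (2*8 - 149/253)² = (16 - 149/253)² = (3899/253)² = 15202201/64009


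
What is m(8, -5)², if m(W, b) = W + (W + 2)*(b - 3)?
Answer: 5184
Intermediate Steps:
m(W, b) = W + (-3 + b)*(2 + W) (m(W, b) = W + (2 + W)*(-3 + b) = W + (-3 + b)*(2 + W))
m(8, -5)² = (-6 - 2*8 + 2*(-5) + 8*(-5))² = (-6 - 16 - 10 - 40)² = (-72)² = 5184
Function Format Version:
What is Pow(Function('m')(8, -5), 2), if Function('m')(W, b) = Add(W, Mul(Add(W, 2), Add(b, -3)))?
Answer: 5184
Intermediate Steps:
Function('m')(W, b) = Add(W, Mul(Add(-3, b), Add(2, W))) (Function('m')(W, b) = Add(W, Mul(Add(2, W), Add(-3, b))) = Add(W, Mul(Add(-3, b), Add(2, W))))
Pow(Function('m')(8, -5), 2) = Pow(Add(-6, Mul(-2, 8), Mul(2, -5), Mul(8, -5)), 2) = Pow(Add(-6, -16, -10, -40), 2) = Pow(-72, 2) = 5184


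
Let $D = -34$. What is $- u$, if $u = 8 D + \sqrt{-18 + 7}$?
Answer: $272 - i \sqrt{11} \approx 272.0 - 3.3166 i$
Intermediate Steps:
$u = -272 + i \sqrt{11}$ ($u = 8 \left(-34\right) + \sqrt{-18 + 7} = -272 + \sqrt{-11} = -272 + i \sqrt{11} \approx -272.0 + 3.3166 i$)
$- u = - (-272 + i \sqrt{11}) = 272 - i \sqrt{11}$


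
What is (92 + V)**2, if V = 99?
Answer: 36481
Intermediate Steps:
(92 + V)**2 = (92 + 99)**2 = 191**2 = 36481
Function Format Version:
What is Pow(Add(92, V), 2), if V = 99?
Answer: 36481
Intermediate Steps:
Pow(Add(92, V), 2) = Pow(Add(92, 99), 2) = Pow(191, 2) = 36481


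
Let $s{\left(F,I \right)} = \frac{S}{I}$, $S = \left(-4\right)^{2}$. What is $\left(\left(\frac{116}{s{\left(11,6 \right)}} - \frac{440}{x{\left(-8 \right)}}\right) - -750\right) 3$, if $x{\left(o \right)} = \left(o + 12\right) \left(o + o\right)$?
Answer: $\frac{19209}{8} \approx 2401.1$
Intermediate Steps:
$S = 16$
$s{\left(F,I \right)} = \frac{16}{I}$
$x{\left(o \right)} = 2 o \left(12 + o\right)$ ($x{\left(o \right)} = \left(12 + o\right) 2 o = 2 o \left(12 + o\right)$)
$\left(\left(\frac{116}{s{\left(11,6 \right)}} - \frac{440}{x{\left(-8 \right)}}\right) - -750\right) 3 = \left(\left(\frac{116}{16 \cdot \frac{1}{6}} - \frac{440}{2 \left(-8\right) \left(12 - 8\right)}\right) - -750\right) 3 = \left(\left(\frac{116}{16 \cdot \frac{1}{6}} - \frac{440}{2 \left(-8\right) 4}\right) + 750\right) 3 = \left(\left(\frac{116}{\frac{8}{3}} - \frac{440}{-64}\right) + 750\right) 3 = \left(\left(116 \cdot \frac{3}{8} - - \frac{55}{8}\right) + 750\right) 3 = \left(\left(\frac{87}{2} + \frac{55}{8}\right) + 750\right) 3 = \left(\frac{403}{8} + 750\right) 3 = \frac{6403}{8} \cdot 3 = \frac{19209}{8}$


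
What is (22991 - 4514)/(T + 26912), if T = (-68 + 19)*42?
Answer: 18477/24854 ≈ 0.74342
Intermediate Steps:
T = -2058 (T = -49*42 = -2058)
(22991 - 4514)/(T + 26912) = (22991 - 4514)/(-2058 + 26912) = 18477/24854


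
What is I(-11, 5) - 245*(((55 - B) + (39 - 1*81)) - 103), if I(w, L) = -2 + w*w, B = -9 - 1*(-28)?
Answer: 26824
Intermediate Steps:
B = 19 (B = -9 + 28 = 19)
I(w, L) = -2 + w**2
I(-11, 5) - 245*(((55 - B) + (39 - 1*81)) - 103) = (-2 + (-11)**2) - 245*(((55 - 1*19) + (39 - 1*81)) - 103) = (-2 + 121) - 245*(((55 - 19) + (39 - 81)) - 103) = 119 - 245*((36 - 42) - 103) = 119 - 245*(-6 - 103) = 119 - 245*(-109) = 119 + 26705 = 26824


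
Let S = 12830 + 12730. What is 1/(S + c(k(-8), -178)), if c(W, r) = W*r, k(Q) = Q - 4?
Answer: 1/27696 ≈ 3.6106e-5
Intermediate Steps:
k(Q) = -4 + Q
S = 25560
1/(S + c(k(-8), -178)) = 1/(25560 + (-4 - 8)*(-178)) = 1/(25560 - 12*(-178)) = 1/(25560 + 2136) = 1/27696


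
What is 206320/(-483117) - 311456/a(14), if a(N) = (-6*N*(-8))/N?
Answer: -3134991494/483117 ≈ -6489.1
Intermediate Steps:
a(N) = 48 (a(N) = (48*N)/N = 48)
206320/(-483117) - 311456/a(14) = 206320/(-483117) - 311456/48 = 206320*(-1/483117) - 311456*1/48 = -206320/483117 - 19466/3 = -3134991494/483117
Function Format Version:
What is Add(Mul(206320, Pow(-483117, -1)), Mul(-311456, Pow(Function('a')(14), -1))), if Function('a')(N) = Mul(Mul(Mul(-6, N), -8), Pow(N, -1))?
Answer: Rational(-3134991494, 483117) ≈ -6489.1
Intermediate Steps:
Function('a')(N) = 48 (Function('a')(N) = Mul(Mul(48, N), Pow(N, -1)) = 48)
Add(Mul(206320, Pow(-483117, -1)), Mul(-311456, Pow(Function('a')(14), -1))) = Add(Mul(206320, Pow(-483117, -1)), Mul(-311456, Pow(48, -1))) = Add(Mul(206320, Rational(-1, 483117)), Mul(-311456, Rational(1, 48))) = Add(Rational(-206320, 483117), Rational(-19466, 3)) = Rational(-3134991494, 483117)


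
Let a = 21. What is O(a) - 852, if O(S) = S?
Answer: -831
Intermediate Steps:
O(a) - 852 = 21 - 852 = -831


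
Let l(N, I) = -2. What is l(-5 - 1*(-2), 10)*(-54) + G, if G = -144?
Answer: -36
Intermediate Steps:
l(-5 - 1*(-2), 10)*(-54) + G = -2*(-54) - 144 = 108 - 144 = -36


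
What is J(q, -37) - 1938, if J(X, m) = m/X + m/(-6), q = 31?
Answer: -359543/186 ≈ -1933.0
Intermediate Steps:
J(X, m) = -m/6 + m/X (J(X, m) = m/X + m*(-1/6) = m/X - m/6 = -m/6 + m/X)
J(q, -37) - 1938 = (-1/6*(-37) - 37/31) - 1938 = (37/6 - 37*1/31) - 1938 = (37/6 - 37/31) - 1938 = 925/186 - 1938 = -359543/186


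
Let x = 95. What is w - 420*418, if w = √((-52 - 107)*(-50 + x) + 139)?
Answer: -175560 + 2*I*√1754 ≈ -1.7556e+5 + 83.762*I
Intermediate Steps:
w = 2*I*√1754 (w = √((-52 - 107)*(-50 + 95) + 139) = √(-159*45 + 139) = √(-7155 + 139) = √(-7016) = 2*I*√1754 ≈ 83.762*I)
w - 420*418 = 2*I*√1754 - 420*418 = 2*I*√1754 - 175560 = -175560 + 2*I*√1754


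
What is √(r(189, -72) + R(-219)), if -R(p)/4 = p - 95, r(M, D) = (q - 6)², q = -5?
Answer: 9*√17 ≈ 37.108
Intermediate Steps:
r(M, D) = 121 (r(M, D) = (-5 - 6)² = (-11)² = 121)
R(p) = 380 - 4*p (R(p) = -4*(p - 95) = -4*(-95 + p) = 380 - 4*p)
√(r(189, -72) + R(-219)) = √(121 + (380 - 4*(-219))) = √(121 + (380 + 876)) = √(121 + 1256) = √1377 = 9*√17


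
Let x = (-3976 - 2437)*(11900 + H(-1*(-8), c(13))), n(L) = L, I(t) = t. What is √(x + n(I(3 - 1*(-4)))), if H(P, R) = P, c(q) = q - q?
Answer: I*√76365997 ≈ 8738.8*I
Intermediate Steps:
c(q) = 0
x = -76366004 (x = (-3976 - 2437)*(11900 - 1*(-8)) = -6413*(11900 + 8) = -6413*11908 = -76366004)
√(x + n(I(3 - 1*(-4)))) = √(-76366004 + (3 - 1*(-4))) = √(-76366004 + (3 + 4)) = √(-76366004 + 7) = √(-76365997) = I*√76365997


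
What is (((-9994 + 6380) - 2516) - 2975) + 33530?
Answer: 24425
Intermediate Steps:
(((-9994 + 6380) - 2516) - 2975) + 33530 = ((-3614 - 2516) - 2975) + 33530 = (-6130 - 2975) + 33530 = -9105 + 33530 = 24425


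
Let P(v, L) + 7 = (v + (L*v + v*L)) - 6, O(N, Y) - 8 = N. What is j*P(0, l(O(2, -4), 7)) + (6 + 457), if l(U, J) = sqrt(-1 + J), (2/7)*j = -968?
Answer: 44507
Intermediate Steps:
j = -3388 (j = (7/2)*(-968) = -3388)
O(N, Y) = 8 + N
P(v, L) = -13 + v + 2*L*v (P(v, L) = -7 + ((v + (L*v + v*L)) - 6) = -7 + ((v + (L*v + L*v)) - 6) = -7 + ((v + 2*L*v) - 6) = -7 + (-6 + v + 2*L*v) = -13 + v + 2*L*v)
j*P(0, l(O(2, -4), 7)) + (6 + 457) = -3388*(-13 + 0 + 2*sqrt(-1 + 7)*0) + (6 + 457) = -3388*(-13 + 0 + 2*sqrt(6)*0) + 463 = -3388*(-13 + 0 + 0) + 463 = -3388*(-13) + 463 = 44044 + 463 = 44507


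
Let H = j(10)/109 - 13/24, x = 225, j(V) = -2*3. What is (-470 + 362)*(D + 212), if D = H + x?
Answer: -10274679/218 ≈ -47132.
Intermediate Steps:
j(V) = -6
H = -1561/2616 (H = -6/109 - 13/24 = -1561/2616 ≈ -0.59671)
D = 587039/2616 (D = -1561/2616 + 225 = 587039/2616 ≈ 224.40)
(-470 + 362)*(D + 212) = (-470 + 362)*(587039/2616 + 212) = -108*1141631/2616 = -10274679/218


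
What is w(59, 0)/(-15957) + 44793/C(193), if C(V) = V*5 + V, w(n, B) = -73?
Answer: 238282145/6159402 ≈ 38.686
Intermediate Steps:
C(V) = 6*V (C(V) = 5*V + V = 6*V)
w(59, 0)/(-15957) + 44793/C(193) = -73/(-15957) + 44793/((6*193)) = -73*(-1/15957) + 44793/1158 = 73/15957 + 44793*(1/1158) = 73/15957 + 14931/386 = 238282145/6159402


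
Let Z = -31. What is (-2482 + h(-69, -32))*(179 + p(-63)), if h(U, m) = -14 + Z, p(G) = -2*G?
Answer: -770735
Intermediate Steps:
h(U, m) = -45 (h(U, m) = -14 - 31 = -45)
(-2482 + h(-69, -32))*(179 + p(-63)) = (-2482 - 45)*(179 - 2*(-63)) = -2527*(179 + 126) = -2527*305 = -770735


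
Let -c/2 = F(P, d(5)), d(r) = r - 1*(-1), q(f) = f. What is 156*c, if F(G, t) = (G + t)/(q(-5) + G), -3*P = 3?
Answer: 260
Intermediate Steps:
d(r) = 1 + r (d(r) = r + 1 = 1 + r)
P = -1 (P = -1/3*3 = -1)
F(G, t) = (G + t)/(-5 + G)
c = 5/3 (c = -2*(-1 + (1 + 5))/(-5 - 1) = -2*(-1 + 6)/(-6) = -(-1)*5/3 = -2*(-5/6) = 5/3 ≈ 1.6667)
156*c = 156*(5/3) = 260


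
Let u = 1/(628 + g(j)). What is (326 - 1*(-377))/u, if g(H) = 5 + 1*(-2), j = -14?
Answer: 443593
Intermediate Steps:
g(H) = 3 (g(H) = 5 - 2 = 3)
u = 1/631 (u = 1/(628 + 3) = 1/631 ≈ 0.0015848)
(326 - 1*(-377))/u = (326 - 1*(-377))/(1/631) = (326 + 377)*631 = 703*631 = 443593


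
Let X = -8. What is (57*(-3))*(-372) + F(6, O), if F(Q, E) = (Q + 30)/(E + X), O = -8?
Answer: 254439/4 ≈ 63610.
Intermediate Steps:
F(Q, E) = (30 + Q)/(-8 + E) (F(Q, E) = (Q + 30)/(E - 8) = (30 + Q)/(-8 + E))
(57*(-3))*(-372) + F(6, O) = (57*(-3))*(-372) + (30 + 6)/(-8 - 8) = -171*(-372) + 36/(-16) = 63612 - 1/16*36 = 63612 - 9/4 = 254439/4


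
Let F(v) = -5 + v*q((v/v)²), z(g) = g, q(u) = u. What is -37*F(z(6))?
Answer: -37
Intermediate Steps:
F(v) = -5 + v (F(v) = -5 + v*(v/v)² = -5 + v*1² = -5 + v*1 = -5 + v)
-37*F(z(6)) = -37*(-5 + 6) = -37*1 = -37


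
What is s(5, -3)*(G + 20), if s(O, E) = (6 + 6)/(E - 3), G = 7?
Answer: -54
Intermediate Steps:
s(O, E) = 12/(-3 + E)
s(5, -3)*(G + 20) = (12/(-3 - 3))*(7 + 20) = (12/(-6))*27 = (12*(-⅙))*27 = -2*27 = -54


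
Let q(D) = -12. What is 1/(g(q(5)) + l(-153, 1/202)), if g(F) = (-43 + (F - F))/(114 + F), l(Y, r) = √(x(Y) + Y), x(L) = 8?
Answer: -4386/1510429 - 10404*I*√145/1510429 ≈ -0.0029038 - 0.082944*I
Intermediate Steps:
l(Y, r) = √(8 + Y)
g(F) = -43/(114 + F) (g(F) = (-43 + 0)/(114 + F) = -43/(114 + F))
1/(g(q(5)) + l(-153, 1/202)) = 1/(-43/(114 - 12) + √(8 - 153)) = 1/(-43/102 + √(-145)) = 1/(-43*1/102 + I*√145) = 1/(-43/102 + I*√145)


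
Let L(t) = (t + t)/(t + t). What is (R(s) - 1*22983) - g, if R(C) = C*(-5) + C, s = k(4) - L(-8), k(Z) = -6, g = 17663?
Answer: -40618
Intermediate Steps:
L(t) = 1 (L(t) = (2*t)/((2*t)) = (2*t)*(1/(2*t)) = 1)
s = -7 (s = -6 - 1*1 = -6 - 1 = -7)
R(C) = -4*C (R(C) = -5*C + C = -4*C)
(R(s) - 1*22983) - g = (-4*(-7) - 1*22983) - 1*17663 = (28 - 22983) - 17663 = -22955 - 17663 = -40618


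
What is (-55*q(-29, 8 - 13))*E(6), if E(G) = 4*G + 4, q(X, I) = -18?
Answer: 27720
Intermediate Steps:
E(G) = 4 + 4*G
(-55*q(-29, 8 - 13))*E(6) = (-55*(-18))*(4 + 4*6) = 990*(4 + 24) = 990*28 = 27720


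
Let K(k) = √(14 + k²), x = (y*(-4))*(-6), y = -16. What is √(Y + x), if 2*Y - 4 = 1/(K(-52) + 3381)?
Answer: √(-15498498 - 13752*√302)/(6*√(1127 + √302)) ≈ 19.545*I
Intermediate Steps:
x = -384 (x = -16*(-4)*(-6) = 64*(-6) = -384)
Y = 2 + 1/(2*(3381 + 3*√302)) (Y = 2 + 1/(2*(√(14 + (-52)²) + 3381)) = 2 + 1/(2*(√(14 + 2704) + 3381)) = 2 + 1/(2*(√2718 + 3381)) = 2 + 1/(2*(3*√302 + 3381)) = 2 + 1/(2*(3381 + 3*√302)) ≈ 2.0001)
√(Y + x) = √((15239051/7618962 - √302/7618962) - 384) = √(-2910442357/7618962 - √302/7618962)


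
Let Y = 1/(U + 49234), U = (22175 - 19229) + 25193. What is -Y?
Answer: -1/77373 ≈ -1.2924e-5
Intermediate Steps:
U = 28139 (U = 2946 + 25193 = 28139)
Y = 1/77373 (Y = 1/(28139 + 49234) = 1/77373 ≈ 1.2924e-5)
-Y = -1*1/77373 = -1/77373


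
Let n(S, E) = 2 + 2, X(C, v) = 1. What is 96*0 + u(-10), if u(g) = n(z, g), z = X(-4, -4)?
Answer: 4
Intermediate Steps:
z = 1
n(S, E) = 4
u(g) = 4
96*0 + u(-10) = 96*0 + 4 = 0 + 4 = 4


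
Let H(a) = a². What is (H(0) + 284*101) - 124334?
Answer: -95650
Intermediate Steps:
(H(0) + 284*101) - 124334 = (0² + 284*101) - 124334 = (0 + 28684) - 124334 = 28684 - 124334 = -95650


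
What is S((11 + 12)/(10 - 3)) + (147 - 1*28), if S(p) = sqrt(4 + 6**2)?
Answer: 119 + 2*sqrt(10) ≈ 125.32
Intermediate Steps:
S(p) = 2*sqrt(10) (S(p) = sqrt(4 + 36) = sqrt(40) = 2*sqrt(10))
S((11 + 12)/(10 - 3)) + (147 - 1*28) = 2*sqrt(10) + (147 - 1*28) = 2*sqrt(10) + (147 - 28) = 2*sqrt(10) + 119 = 119 + 2*sqrt(10)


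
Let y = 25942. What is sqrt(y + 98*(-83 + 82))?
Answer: 2*sqrt(6461) ≈ 160.76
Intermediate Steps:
sqrt(y + 98*(-83 + 82)) = sqrt(25942 + 98*(-83 + 82)) = sqrt(25942 + 98*(-1)) = sqrt(25942 - 98) = sqrt(25844) = 2*sqrt(6461)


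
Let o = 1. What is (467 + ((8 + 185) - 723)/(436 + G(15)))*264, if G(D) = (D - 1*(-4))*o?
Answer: 11191224/91 ≈ 1.2298e+5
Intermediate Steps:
G(D) = 4 + D (G(D) = (D - 1*(-4))*1 = (D + 4)*1 = (4 + D)*1 = 4 + D)
(467 + ((8 + 185) - 723)/(436 + G(15)))*264 = (467 + ((8 + 185) - 723)/(436 + (4 + 15)))*264 = (467 + (193 - 723)/(436 + 19))*264 = (467 - 530/455)*264 = (467 - 530*1/455)*264 = (467 - 106/91)*264 = (42391/91)*264 = 11191224/91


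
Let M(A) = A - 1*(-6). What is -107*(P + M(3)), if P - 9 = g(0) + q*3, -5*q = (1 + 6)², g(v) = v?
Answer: 6099/5 ≈ 1219.8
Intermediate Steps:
M(A) = 6 + A (M(A) = A + 6 = 6 + A)
q = -49/5 (q = -(1 + 6)²/5 = -⅕*7² = -⅕*49 = -49/5 ≈ -9.8000)
P = -102/5 (P = 9 + (0 - 49/5*3) = 9 + (0 - 147/5) = 9 - 147/5 = -102/5 ≈ -20.400)
-107*(P + M(3)) = -107*(-102/5 + (6 + 3)) = -107*(-102/5 + 9) = -107*(-57/5) = 6099/5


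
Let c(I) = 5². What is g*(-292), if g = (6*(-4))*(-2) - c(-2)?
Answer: -6716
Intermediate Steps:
c(I) = 25
g = 23 (g = (6*(-4))*(-2) - 1*25 = -24*(-2) - 25 = 48 - 25 = 23)
g*(-292) = 23*(-292) = -6716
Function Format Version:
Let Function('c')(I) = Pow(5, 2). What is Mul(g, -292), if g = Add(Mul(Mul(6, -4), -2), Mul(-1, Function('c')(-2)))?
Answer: -6716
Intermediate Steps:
Function('c')(I) = 25
g = 23 (g = Add(Mul(Mul(6, -4), -2), Mul(-1, 25)) = Add(Mul(-24, -2), -25) = Add(48, -25) = 23)
Mul(g, -292) = Mul(23, -292) = -6716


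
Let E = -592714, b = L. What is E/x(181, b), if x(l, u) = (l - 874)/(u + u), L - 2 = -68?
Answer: -2370856/21 ≈ -1.1290e+5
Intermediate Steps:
L = -66 (L = 2 - 68 = -66)
b = -66
x(l, u) = (-874 + l)/(2*u) (x(l, u) = (-874 + l)/((2*u)) = (-874 + l)*(1/(2*u)) = (-874 + l)/(2*u))
E/x(181, b) = -592714*(-132/(-874 + 181)) = -592714/((1/2)*(-1/66)*(-693)) = -592714/21/4 = -592714*4/21 = -2370856/21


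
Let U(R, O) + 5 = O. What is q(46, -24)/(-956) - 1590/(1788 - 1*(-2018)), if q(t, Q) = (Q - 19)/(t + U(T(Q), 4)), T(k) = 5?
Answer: -34119071/81867060 ≈ -0.41676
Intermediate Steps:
U(R, O) = -5 + O
q(t, Q) = (-19 + Q)/(-1 + t) (q(t, Q) = (Q - 19)/(t + (-5 + 4)) = (-19 + Q)/(t - 1) = (-19 + Q)/(-1 + t))
q(46, -24)/(-956) - 1590/(1788 - 1*(-2018)) = ((-19 - 24)/(-1 + 46))/(-956) - 1590/(1788 - 1*(-2018)) = (-43/45)*(-1/956) - 1590/(1788 + 2018) = ((1/45)*(-43))*(-1/956) - 1590/3806 = -43/45*(-1/956) - 1590*1/3806 = 43/43020 - 795/1903 = -34119071/81867060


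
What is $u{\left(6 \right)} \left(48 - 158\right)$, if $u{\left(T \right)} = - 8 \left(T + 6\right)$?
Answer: $10560$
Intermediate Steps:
$u{\left(T \right)} = -48 - 8 T$ ($u{\left(T \right)} = - 8 \left(6 + T\right) = -48 - 8 T$)
$u{\left(6 \right)} \left(48 - 158\right) = \left(-48 - 48\right) \left(48 - 158\right) = \left(-48 - 48\right) \left(-110\right) = \left(-96\right) \left(-110\right) = 10560$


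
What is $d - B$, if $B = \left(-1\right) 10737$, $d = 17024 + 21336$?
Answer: $49097$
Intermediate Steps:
$d = 38360$
$B = -10737$
$d - B = 38360 - -10737 = 38360 + 10737 = 49097$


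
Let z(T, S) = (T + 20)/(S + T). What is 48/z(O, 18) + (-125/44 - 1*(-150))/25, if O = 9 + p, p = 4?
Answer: 2243/44 ≈ 50.977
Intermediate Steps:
O = 13 (O = 9 + 4 = 13)
z(T, S) = (20 + T)/(S + T)
48/z(O, 18) + (-125/44 - 1*(-150))/25 = 48/(((20 + 13)/(18 + 13))) + (-125/44 - 1*(-150))/25 = 48/((33/31)) + (-125*1/44 + 150)*(1/25) = 48/(((1/31)*33)) + (-125/44 + 150)*(1/25) = 48/(33/31) + (6475/44)*(1/25) = 48*(31/33) + 259/44 = 496/11 + 259/44 = 2243/44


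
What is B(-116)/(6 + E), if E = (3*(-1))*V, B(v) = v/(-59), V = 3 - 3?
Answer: 58/177 ≈ 0.32768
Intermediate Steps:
V = 0
B(v) = -v/59 (B(v) = v*(-1/59) = -v/59)
E = 0 (E = (3*(-1))*0 = -3*0 = 0)
B(-116)/(6 + E) = (-1/59*(-116))/(6 + 0) = (116/59)/6 = (116/59)*(1/6) = 58/177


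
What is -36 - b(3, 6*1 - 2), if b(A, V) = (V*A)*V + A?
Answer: -87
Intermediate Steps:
b(A, V) = A + A*V**2 (b(A, V) = (A*V)*V + A = A*V**2 + A = A + A*V**2)
-36 - b(3, 6*1 - 2) = -36 - 3*(1 + (6*1 - 2)**2) = -36 - 3*(1 + (6 - 2)**2) = -36 - 3*(1 + 4**2) = -36 - 3*(1 + 16) = -36 - 3*17 = -36 - 1*51 = -36 - 51 = -87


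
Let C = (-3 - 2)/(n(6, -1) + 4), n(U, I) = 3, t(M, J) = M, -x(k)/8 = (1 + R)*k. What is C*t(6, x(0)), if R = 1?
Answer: -30/7 ≈ -4.2857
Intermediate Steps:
x(k) = -16*k (x(k) = -8*(1 + 1)*k = -16*k)
C = -5/7 (C = (-3 - 2)/(3 + 4) = -5/7 ≈ -0.71429)
C*t(6, x(0)) = -5/7*6 = -30/7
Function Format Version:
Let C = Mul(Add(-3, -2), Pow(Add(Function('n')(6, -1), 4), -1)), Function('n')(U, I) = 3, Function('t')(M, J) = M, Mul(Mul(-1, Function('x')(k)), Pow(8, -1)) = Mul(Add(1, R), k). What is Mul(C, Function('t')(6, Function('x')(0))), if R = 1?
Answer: Rational(-30, 7) ≈ -4.2857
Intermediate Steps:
Function('x')(k) = Mul(-16, k) (Function('x')(k) = Mul(-8, Mul(Add(1, 1), k)) = Mul(-8, Mul(2, k)) = Mul(-16, k))
C = Rational(-5, 7) (C = Mul(Add(-3, -2), Pow(Add(3, 4), -1)) = Mul(-5, Pow(7, -1)) = Mul(-5, Rational(1, 7)) = Rational(-5, 7) ≈ -0.71429)
Mul(C, Function('t')(6, Function('x')(0))) = Mul(Rational(-5, 7), 6) = Rational(-30, 7)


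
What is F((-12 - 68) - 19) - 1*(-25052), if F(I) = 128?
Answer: 25180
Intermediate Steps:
F((-12 - 68) - 19) - 1*(-25052) = 128 - 1*(-25052) = 128 + 25052 = 25180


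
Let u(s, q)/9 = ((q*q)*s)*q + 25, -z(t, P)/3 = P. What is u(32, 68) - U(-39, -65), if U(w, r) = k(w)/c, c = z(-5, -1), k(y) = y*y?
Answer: 90556134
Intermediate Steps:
k(y) = y**2
z(t, P) = -3*P
u(s, q) = 225 + 9*s*q**3 (u(s, q) = 9*(((q*q)*s)*q + 25) = 9*((q**2*s)*q + 25) = 9*((s*q**2)*q + 25) = 9*(s*q**3 + 25) = 9*(25 + s*q**3) = 225 + 9*s*q**3)
c = 3 (c = -3*(-1) = 3)
U(w, r) = w**2/3
u(32, 68) - U(-39, -65) = (225 + 9*32*68**3) - (-39)**2/3 = (225 + 9*32*314432) - 1521/3 = (225 + 90556416) - 1*507 = 90556641 - 507 = 90556134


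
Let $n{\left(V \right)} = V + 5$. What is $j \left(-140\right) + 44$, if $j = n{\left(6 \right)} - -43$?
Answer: $-7516$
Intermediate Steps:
$n{\left(V \right)} = 5 + V$
$j = 54$ ($j = \left(5 + 6\right) - -43 = 11 + 43 = 54$)
$j \left(-140\right) + 44 = 54 \left(-140\right) + 44 = -7560 + 44 = -7516$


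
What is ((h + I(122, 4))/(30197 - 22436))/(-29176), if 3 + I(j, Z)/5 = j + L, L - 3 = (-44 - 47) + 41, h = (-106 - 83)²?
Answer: -12027/75478312 ≈ -0.00015934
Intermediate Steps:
h = 35721 (h = (-189)² = 35721)
L = -47 (L = 3 + ((-44 - 47) + 41) = 3 + (-91 + 41) = 3 - 50 = -47)
I(j, Z) = -250 + 5*j (I(j, Z) = -15 + 5*(j - 47) = -15 + 5*(-47 + j) = -15 + (-235 + 5*j) = -250 + 5*j)
((h + I(122, 4))/(30197 - 22436))/(-29176) = ((35721 + (-250 + 5*122))/(30197 - 22436))/(-29176) = ((35721 + (-250 + 610))/7761)*(-1/29176) = ((35721 + 360)*(1/7761))*(-1/29176) = (36081*(1/7761))*(-1/29176) = (12027/2587)*(-1/29176) = -12027/75478312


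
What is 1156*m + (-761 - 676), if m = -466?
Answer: -540133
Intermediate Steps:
1156*m + (-761 - 676) = 1156*(-466) + (-761 - 676) = -538696 - 1437 = -540133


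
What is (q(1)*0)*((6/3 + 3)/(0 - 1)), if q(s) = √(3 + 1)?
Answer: 0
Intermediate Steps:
q(s) = 2 (q(s) = √4 = 2)
(q(1)*0)*((6/3 + 3)/(0 - 1)) = (2*0)*((6/3 + 3)/(0 - 1)) = 0*((6*(⅓) + 3)/(-1)) = 0*((2 + 3)*(-1)) = 0*(5*(-1)) = 0*(-5) = 0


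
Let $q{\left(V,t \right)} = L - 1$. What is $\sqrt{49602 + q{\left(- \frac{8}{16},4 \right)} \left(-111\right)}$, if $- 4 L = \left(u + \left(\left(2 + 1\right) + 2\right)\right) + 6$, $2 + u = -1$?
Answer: $\sqrt{49935} \approx 223.46$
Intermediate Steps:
$u = -3$ ($u = -2 - 1 = -3$)
$L = -2$ ($L = - \frac{\left(-3 + \left(\left(2 + 1\right) + 2\right)\right) + 6}{4} = - \frac{\left(-3 + \left(3 + 2\right)\right) + 6}{4} = - \frac{\left(-3 + 5\right) + 6}{4} = - \frac{2 + 6}{4} = \left(- \frac{1}{4}\right) 8 = -2$)
$q{\left(V,t \right)} = -3$ ($q{\left(V,t \right)} = -2 - 1 = -3$)
$\sqrt{49602 + q{\left(- \frac{8}{16},4 \right)} \left(-111\right)} = \sqrt{49602 - -333} = \sqrt{49602 + 333} = \sqrt{49935}$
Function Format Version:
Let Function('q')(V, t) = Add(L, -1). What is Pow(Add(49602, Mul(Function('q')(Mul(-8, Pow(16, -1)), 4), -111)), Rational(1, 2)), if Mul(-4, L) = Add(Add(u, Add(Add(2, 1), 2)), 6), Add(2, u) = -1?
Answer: Pow(49935, Rational(1, 2)) ≈ 223.46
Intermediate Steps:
u = -3 (u = Add(-2, -1) = -3)
L = -2 (L = Mul(Rational(-1, 4), Add(Add(-3, Add(Add(2, 1), 2)), 6)) = Mul(Rational(-1, 4), Add(Add(-3, Add(3, 2)), 6)) = Mul(Rational(-1, 4), Add(Add(-3, 5), 6)) = Mul(Rational(-1, 4), Add(2, 6)) = Mul(Rational(-1, 4), 8) = -2)
Function('q')(V, t) = -3 (Function('q')(V, t) = Add(-2, -1) = -3)
Pow(Add(49602, Mul(Function('q')(Mul(-8, Pow(16, -1)), 4), -111)), Rational(1, 2)) = Pow(Add(49602, Mul(-3, -111)), Rational(1, 2)) = Pow(Add(49602, 333), Rational(1, 2)) = Pow(49935, Rational(1, 2))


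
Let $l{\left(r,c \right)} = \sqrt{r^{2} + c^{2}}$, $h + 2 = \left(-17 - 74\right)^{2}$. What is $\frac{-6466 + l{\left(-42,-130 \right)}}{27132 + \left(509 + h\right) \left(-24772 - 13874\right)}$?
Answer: $\frac{3233}{169796958} - \frac{\sqrt{4666}}{169796958} \approx 1.8638 \cdot 10^{-5}$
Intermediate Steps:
$h = 8279$ ($h = -2 + \left(-17 - 74\right)^{2} = -2 + \left(-91\right)^{2} = -2 + 8281 = 8279$)
$l{\left(r,c \right)} = \sqrt{c^{2} + r^{2}}$
$\frac{-6466 + l{\left(-42,-130 \right)}}{27132 + \left(509 + h\right) \left(-24772 - 13874\right)} = \frac{-6466 + \sqrt{\left(-130\right)^{2} + \left(-42\right)^{2}}}{27132 + \left(509 + 8279\right) \left(-24772 - 13874\right)} = \frac{-6466 + \sqrt{16900 + 1764}}{27132 + 8788 \left(-38646\right)} = \frac{-6466 + \sqrt{18664}}{27132 - 339621048} = \frac{-6466 + 2 \sqrt{4666}}{-339593916} = \left(-6466 + 2 \sqrt{4666}\right) \left(- \frac{1}{339593916}\right) = \frac{3233}{169796958} - \frac{\sqrt{4666}}{169796958}$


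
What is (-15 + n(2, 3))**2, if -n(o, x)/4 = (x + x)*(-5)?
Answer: 11025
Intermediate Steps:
n(o, x) = 40*x (n(o, x) = -4*(x + x)*(-5) = -4*2*x*(-5) = -(-40)*x = 40*x)
(-15 + n(2, 3))**2 = (-15 + 40*3)**2 = (-15 + 120)**2 = 105**2 = 11025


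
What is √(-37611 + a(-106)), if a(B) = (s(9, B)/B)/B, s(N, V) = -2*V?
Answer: I*√105649246/53 ≈ 193.94*I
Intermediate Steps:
a(B) = -2/B (a(B) = ((-2*B)/B)/B = -2/B)
√(-37611 + a(-106)) = √(-37611 - 2/(-106)) = √(-37611 - 2*(-1/106)) = √(-37611 + 1/53) = √(-1993382/53) = I*√105649246/53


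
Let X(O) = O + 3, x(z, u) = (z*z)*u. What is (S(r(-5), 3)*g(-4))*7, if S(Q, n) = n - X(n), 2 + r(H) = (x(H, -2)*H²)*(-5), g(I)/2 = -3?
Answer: 126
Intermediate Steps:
x(z, u) = u*z² (x(z, u) = z²*u = u*z²)
g(I) = -6 (g(I) = 2*(-3) = -6)
r(H) = -2 + 10*H⁴ (r(H) = -2 + ((-2*H²)*H²)*(-5) = -2 - 2*H⁴*(-5) = -2 + 10*H⁴)
X(O) = 3 + O
S(Q, n) = -3 (S(Q, n) = n - (3 + n) = n + (-3 - n) = -3)
(S(r(-5), 3)*g(-4))*7 = -3*(-6)*7 = 18*7 = 126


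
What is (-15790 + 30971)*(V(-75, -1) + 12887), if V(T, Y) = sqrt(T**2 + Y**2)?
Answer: 195637547 + 15181*sqrt(5626) ≈ 1.9678e+8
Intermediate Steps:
(-15790 + 30971)*(V(-75, -1) + 12887) = (-15790 + 30971)*(sqrt((-75)**2 + (-1)**2) + 12887) = 15181*(sqrt(5625 + 1) + 12887) = 15181*(sqrt(5626) + 12887) = 15181*(12887 + sqrt(5626)) = 195637547 + 15181*sqrt(5626)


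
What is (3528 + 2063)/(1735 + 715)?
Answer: 5591/2450 ≈ 2.2820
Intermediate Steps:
(3528 + 2063)/(1735 + 715) = 5591/2450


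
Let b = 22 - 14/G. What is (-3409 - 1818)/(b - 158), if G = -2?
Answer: 5227/129 ≈ 40.519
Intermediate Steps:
b = 29 (b = 22 - 14/(-2) = 22 - 14*(-1/2) = 22 + 7 = 29)
(-3409 - 1818)/(b - 158) = (-3409 - 1818)/(29 - 158) = -5227/(-129) = -5227*(-1/129) = 5227/129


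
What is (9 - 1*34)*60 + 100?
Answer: -1400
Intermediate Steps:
(9 - 1*34)*60 + 100 = (9 - 34)*60 + 100 = -25*60 + 100 = -1500 + 100 = -1400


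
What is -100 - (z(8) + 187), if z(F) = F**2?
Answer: -351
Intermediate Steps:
-100 - (z(8) + 187) = -100 - (8**2 + 187) = -100 - (64 + 187) = -100 - 1*251 = -100 - 251 = -351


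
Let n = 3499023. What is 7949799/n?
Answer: 240903/106031 ≈ 2.2720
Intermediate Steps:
7949799/n = 7949799/3499023 = 7949799*(1/3499023) = 240903/106031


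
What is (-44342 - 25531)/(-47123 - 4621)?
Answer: 23291/17248 ≈ 1.3504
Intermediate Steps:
(-44342 - 25531)/(-47123 - 4621) = -69873/(-51744) = -69873*(-1/51744) = 23291/17248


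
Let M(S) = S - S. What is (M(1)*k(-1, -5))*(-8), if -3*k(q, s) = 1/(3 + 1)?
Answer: 0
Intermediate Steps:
M(S) = 0
k(q, s) = -1/12 (k(q, s) = -1/(3*(3 + 1)) = -1/3/4 = -1/3*1/4 = -1/12)
(M(1)*k(-1, -5))*(-8) = (0*(-1/12))*(-8) = 0*(-8) = 0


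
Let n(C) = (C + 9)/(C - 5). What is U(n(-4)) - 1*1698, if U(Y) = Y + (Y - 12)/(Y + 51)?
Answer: -6941315/4086 ≈ -1698.8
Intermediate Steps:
n(C) = (9 + C)/(-5 + C)
U(Y) = Y + (-12 + Y)/(51 + Y)
U(n(-4)) - 1*1698 = (-12 + ((9 - 4)/(-5 - 4))² + 52*((9 - 4)/(-5 - 4)))/(51 + (9 - 4)/(-5 - 4)) - 1*1698 = (-12 + (5/(-9))² + 52*(5/(-9)))/(51 + 5/(-9)) - 1698 = (-12 + (-⅑*5)² + 52*(-⅑*5))/(51 - ⅑*5) - 1698 = (-12 + (-5/9)² + 52*(-5/9))/(51 - 5/9) - 1698 = (-12 + 25/81 - 260/9)/(454/9) - 1698 = (9/454)*(-3287/81) - 1698 = -3287/4086 - 1698 = -6941315/4086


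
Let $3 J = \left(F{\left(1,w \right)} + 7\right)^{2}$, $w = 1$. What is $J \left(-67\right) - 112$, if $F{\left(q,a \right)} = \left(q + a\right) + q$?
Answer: $- \frac{7036}{3} \approx -2345.3$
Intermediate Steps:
$F{\left(q,a \right)} = a + 2 q$ ($F{\left(q,a \right)} = \left(a + q\right) + q = a + 2 q$)
$J = \frac{100}{3}$ ($J = \frac{\left(\left(1 + 2 \cdot 1\right) + 7\right)^{2}}{3} = \frac{\left(\left(1 + 2\right) + 7\right)^{2}}{3} = \frac{\left(3 + 7\right)^{2}}{3} = \frac{10^{2}}{3} = \frac{1}{3} \cdot 100 = \frac{100}{3} \approx 33.333$)
$J \left(-67\right) - 112 = \frac{100}{3} \left(-67\right) - 112 = - \frac{6700}{3} - 112 = - \frac{7036}{3}$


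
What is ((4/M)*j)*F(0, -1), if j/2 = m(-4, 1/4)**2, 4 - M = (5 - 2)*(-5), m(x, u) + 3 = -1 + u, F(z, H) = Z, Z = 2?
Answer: 225/19 ≈ 11.842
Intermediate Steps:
F(z, H) = 2
m(x, u) = -4 + u (m(x, u) = -3 + (-1 + u) = -4 + u)
M = 19 (M = 4 - (5 - 2)*(-5) = 4 - 3*(-5) = 4 - 1*(-15) = 4 + 15 = 19)
j = 225/8 (j = 2*(-4 + 1/4)**2 = 2*(-15/4)**2 = 2*(225/16) = 225/8 ≈ 28.125)
((4/M)*j)*F(0, -1) = ((4/19)*(225/8))*2 = (225/38)*2 = 225/19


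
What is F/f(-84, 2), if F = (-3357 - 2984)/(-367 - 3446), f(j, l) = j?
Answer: -6341/320292 ≈ -0.019798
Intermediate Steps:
F = 6341/3813 (F = -6341/(-3813) = -6341*(-1/3813) = 6341/3813 ≈ 1.6630)
F/f(-84, 2) = (6341/3813)/(-84) = (6341/3813)*(-1/84) = -6341/320292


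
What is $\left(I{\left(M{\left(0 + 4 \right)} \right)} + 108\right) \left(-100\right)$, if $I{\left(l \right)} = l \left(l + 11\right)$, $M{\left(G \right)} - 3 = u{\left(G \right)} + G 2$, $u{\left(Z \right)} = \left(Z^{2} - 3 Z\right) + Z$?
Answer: $-67800$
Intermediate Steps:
$u{\left(Z \right)} = Z^{2} - 2 Z$
$M{\left(G \right)} = 3 + 2 G + G \left(-2 + G\right)$ ($M{\left(G \right)} = 3 + \left(G \left(-2 + G\right) + G 2\right) = 3 + \left(G \left(-2 + G\right) + 2 G\right) = 3 + \left(2 G + G \left(-2 + G\right)\right) = 3 + 2 G + G \left(-2 + G\right)$)
$I{\left(l \right)} = l \left(11 + l\right)$
$\left(I{\left(M{\left(0 + 4 \right)} \right)} + 108\right) \left(-100\right) = \left(\left(3 + \left(0 + 4\right)^{2}\right) \left(11 + \left(3 + \left(0 + 4\right)^{2}\right)\right) + 108\right) \left(-100\right) = \left(\left(3 + 4^{2}\right) \left(11 + \left(3 + 4^{2}\right)\right) + 108\right) \left(-100\right) = \left(\left(3 + 16\right) \left(11 + \left(3 + 16\right)\right) + 108\right) \left(-100\right) = \left(19 \left(11 + 19\right) + 108\right) \left(-100\right) = \left(19 \cdot 30 + 108\right) \left(-100\right) = \left(570 + 108\right) \left(-100\right) = 678 \left(-100\right) = -67800$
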